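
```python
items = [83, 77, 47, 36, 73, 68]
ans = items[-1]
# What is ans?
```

items has length 6. Negative index -1 maps to positive index 6 + (-1) = 5. items[5] = 68.

68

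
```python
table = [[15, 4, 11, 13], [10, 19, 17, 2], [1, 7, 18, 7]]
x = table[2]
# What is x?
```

table has 3 rows. Row 2 is [1, 7, 18, 7].

[1, 7, 18, 7]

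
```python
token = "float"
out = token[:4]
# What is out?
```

token has length 5. The slice token[:4] selects indices [0, 1, 2, 3] (0->'f', 1->'l', 2->'o', 3->'a'), giving 'floa'.

'floa'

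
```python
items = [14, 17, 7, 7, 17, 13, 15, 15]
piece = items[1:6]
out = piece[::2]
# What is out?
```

items has length 8. The slice items[1:6] selects indices [1, 2, 3, 4, 5] (1->17, 2->7, 3->7, 4->17, 5->13), giving [17, 7, 7, 17, 13]. So piece = [17, 7, 7, 17, 13]. piece has length 5. The slice piece[::2] selects indices [0, 2, 4] (0->17, 2->7, 4->13), giving [17, 7, 13].

[17, 7, 13]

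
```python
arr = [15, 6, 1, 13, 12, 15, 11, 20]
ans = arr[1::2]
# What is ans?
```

arr has length 8. The slice arr[1::2] selects indices [1, 3, 5, 7] (1->6, 3->13, 5->15, 7->20), giving [6, 13, 15, 20].

[6, 13, 15, 20]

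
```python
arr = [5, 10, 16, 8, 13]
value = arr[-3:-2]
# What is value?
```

arr has length 5. The slice arr[-3:-2] selects indices [2] (2->16), giving [16].

[16]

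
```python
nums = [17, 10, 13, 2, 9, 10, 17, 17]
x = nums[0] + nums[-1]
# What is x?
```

nums has length 8. nums[0] = 17.
nums has length 8. Negative index -1 maps to positive index 8 + (-1) = 7. nums[7] = 17.
Sum: 17 + 17 = 34.

34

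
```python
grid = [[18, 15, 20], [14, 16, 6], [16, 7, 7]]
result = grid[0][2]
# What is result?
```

grid[0] = [18, 15, 20]. Taking column 2 of that row yields 20.

20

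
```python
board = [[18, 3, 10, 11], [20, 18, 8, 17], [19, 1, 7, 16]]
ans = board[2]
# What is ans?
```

board has 3 rows. Row 2 is [19, 1, 7, 16].

[19, 1, 7, 16]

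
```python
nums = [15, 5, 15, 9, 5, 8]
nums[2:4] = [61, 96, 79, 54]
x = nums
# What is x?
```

nums starts as [15, 5, 15, 9, 5, 8] (length 6). The slice nums[2:4] covers indices [2, 3] with values [15, 9]. Replacing that slice with [61, 96, 79, 54] (different length) produces [15, 5, 61, 96, 79, 54, 5, 8].

[15, 5, 61, 96, 79, 54, 5, 8]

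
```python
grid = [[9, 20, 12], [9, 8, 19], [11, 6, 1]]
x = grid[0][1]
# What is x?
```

grid[0] = [9, 20, 12]. Taking column 1 of that row yields 20.

20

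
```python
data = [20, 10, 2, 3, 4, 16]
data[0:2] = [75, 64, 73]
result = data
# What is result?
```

data starts as [20, 10, 2, 3, 4, 16] (length 6). The slice data[0:2] covers indices [0, 1] with values [20, 10]. Replacing that slice with [75, 64, 73] (different length) produces [75, 64, 73, 2, 3, 4, 16].

[75, 64, 73, 2, 3, 4, 16]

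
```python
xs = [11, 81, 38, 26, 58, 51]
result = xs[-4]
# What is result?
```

xs has length 6. Negative index -4 maps to positive index 6 + (-4) = 2. xs[2] = 38.

38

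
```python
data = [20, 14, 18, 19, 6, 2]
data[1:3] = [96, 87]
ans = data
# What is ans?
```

data starts as [20, 14, 18, 19, 6, 2] (length 6). The slice data[1:3] covers indices [1, 2] with values [14, 18]. Replacing that slice with [96, 87] (same length) produces [20, 96, 87, 19, 6, 2].

[20, 96, 87, 19, 6, 2]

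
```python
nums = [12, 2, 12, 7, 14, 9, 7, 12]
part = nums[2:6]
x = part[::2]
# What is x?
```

nums has length 8. The slice nums[2:6] selects indices [2, 3, 4, 5] (2->12, 3->7, 4->14, 5->9), giving [12, 7, 14, 9]. So part = [12, 7, 14, 9]. part has length 4. The slice part[::2] selects indices [0, 2] (0->12, 2->14), giving [12, 14].

[12, 14]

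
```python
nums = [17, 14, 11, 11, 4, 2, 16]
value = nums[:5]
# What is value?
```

nums has length 7. The slice nums[:5] selects indices [0, 1, 2, 3, 4] (0->17, 1->14, 2->11, 3->11, 4->4), giving [17, 14, 11, 11, 4].

[17, 14, 11, 11, 4]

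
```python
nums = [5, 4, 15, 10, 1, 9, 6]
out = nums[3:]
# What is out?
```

nums has length 7. The slice nums[3:] selects indices [3, 4, 5, 6] (3->10, 4->1, 5->9, 6->6), giving [10, 1, 9, 6].

[10, 1, 9, 6]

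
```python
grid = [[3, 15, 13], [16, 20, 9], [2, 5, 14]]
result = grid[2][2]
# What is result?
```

grid[2] = [2, 5, 14]. Taking column 2 of that row yields 14.

14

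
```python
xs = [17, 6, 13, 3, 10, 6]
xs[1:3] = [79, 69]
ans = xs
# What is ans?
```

xs starts as [17, 6, 13, 3, 10, 6] (length 6). The slice xs[1:3] covers indices [1, 2] with values [6, 13]. Replacing that slice with [79, 69] (same length) produces [17, 79, 69, 3, 10, 6].

[17, 79, 69, 3, 10, 6]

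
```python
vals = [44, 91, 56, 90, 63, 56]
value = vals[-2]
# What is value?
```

vals has length 6. Negative index -2 maps to positive index 6 + (-2) = 4. vals[4] = 63.

63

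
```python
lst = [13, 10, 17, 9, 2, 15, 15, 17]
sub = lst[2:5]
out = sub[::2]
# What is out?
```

lst has length 8. The slice lst[2:5] selects indices [2, 3, 4] (2->17, 3->9, 4->2), giving [17, 9, 2]. So sub = [17, 9, 2]. sub has length 3. The slice sub[::2] selects indices [0, 2] (0->17, 2->2), giving [17, 2].

[17, 2]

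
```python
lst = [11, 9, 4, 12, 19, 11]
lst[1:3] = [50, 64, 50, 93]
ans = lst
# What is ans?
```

lst starts as [11, 9, 4, 12, 19, 11] (length 6). The slice lst[1:3] covers indices [1, 2] with values [9, 4]. Replacing that slice with [50, 64, 50, 93] (different length) produces [11, 50, 64, 50, 93, 12, 19, 11].

[11, 50, 64, 50, 93, 12, 19, 11]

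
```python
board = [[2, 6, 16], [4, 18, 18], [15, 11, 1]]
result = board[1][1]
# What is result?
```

board[1] = [4, 18, 18]. Taking column 1 of that row yields 18.

18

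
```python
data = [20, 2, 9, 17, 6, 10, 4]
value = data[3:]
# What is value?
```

data has length 7. The slice data[3:] selects indices [3, 4, 5, 6] (3->17, 4->6, 5->10, 6->4), giving [17, 6, 10, 4].

[17, 6, 10, 4]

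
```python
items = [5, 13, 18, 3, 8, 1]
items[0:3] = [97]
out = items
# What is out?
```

items starts as [5, 13, 18, 3, 8, 1] (length 6). The slice items[0:3] covers indices [0, 1, 2] with values [5, 13, 18]. Replacing that slice with [97] (different length) produces [97, 3, 8, 1].

[97, 3, 8, 1]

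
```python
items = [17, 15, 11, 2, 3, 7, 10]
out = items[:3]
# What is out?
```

items has length 7. The slice items[:3] selects indices [0, 1, 2] (0->17, 1->15, 2->11), giving [17, 15, 11].

[17, 15, 11]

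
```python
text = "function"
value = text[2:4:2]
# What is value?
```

text has length 8. The slice text[2:4:2] selects indices [2] (2->'n'), giving 'n'.

'n'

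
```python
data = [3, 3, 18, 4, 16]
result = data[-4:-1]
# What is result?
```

data has length 5. The slice data[-4:-1] selects indices [1, 2, 3] (1->3, 2->18, 3->4), giving [3, 18, 4].

[3, 18, 4]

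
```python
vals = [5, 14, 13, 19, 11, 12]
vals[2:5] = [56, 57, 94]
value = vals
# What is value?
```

vals starts as [5, 14, 13, 19, 11, 12] (length 6). The slice vals[2:5] covers indices [2, 3, 4] with values [13, 19, 11]. Replacing that slice with [56, 57, 94] (same length) produces [5, 14, 56, 57, 94, 12].

[5, 14, 56, 57, 94, 12]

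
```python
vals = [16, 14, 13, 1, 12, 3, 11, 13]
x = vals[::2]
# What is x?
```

vals has length 8. The slice vals[::2] selects indices [0, 2, 4, 6] (0->16, 2->13, 4->12, 6->11), giving [16, 13, 12, 11].

[16, 13, 12, 11]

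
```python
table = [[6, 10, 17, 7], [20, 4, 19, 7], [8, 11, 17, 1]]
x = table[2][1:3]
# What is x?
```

table[2] = [8, 11, 17, 1]. table[2] has length 4. The slice table[2][1:3] selects indices [1, 2] (1->11, 2->17), giving [11, 17].

[11, 17]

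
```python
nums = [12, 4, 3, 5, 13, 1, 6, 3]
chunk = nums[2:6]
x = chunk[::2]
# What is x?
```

nums has length 8. The slice nums[2:6] selects indices [2, 3, 4, 5] (2->3, 3->5, 4->13, 5->1), giving [3, 5, 13, 1]. So chunk = [3, 5, 13, 1]. chunk has length 4. The slice chunk[::2] selects indices [0, 2] (0->3, 2->13), giving [3, 13].

[3, 13]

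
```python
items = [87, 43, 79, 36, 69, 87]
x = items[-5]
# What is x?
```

items has length 6. Negative index -5 maps to positive index 6 + (-5) = 1. items[1] = 43.

43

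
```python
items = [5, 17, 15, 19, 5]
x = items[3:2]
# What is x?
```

items has length 5. The slice items[3:2] resolves to an empty index range, so the result is [].

[]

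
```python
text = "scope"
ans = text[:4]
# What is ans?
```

text has length 5. The slice text[:4] selects indices [0, 1, 2, 3] (0->'s', 1->'c', 2->'o', 3->'p'), giving 'scop'.

'scop'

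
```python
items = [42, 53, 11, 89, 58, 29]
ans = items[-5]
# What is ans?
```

items has length 6. Negative index -5 maps to positive index 6 + (-5) = 1. items[1] = 53.

53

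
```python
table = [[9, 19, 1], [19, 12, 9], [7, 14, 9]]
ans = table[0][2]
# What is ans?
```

table[0] = [9, 19, 1]. Taking column 2 of that row yields 1.

1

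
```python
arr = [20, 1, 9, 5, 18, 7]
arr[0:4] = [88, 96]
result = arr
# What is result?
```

arr starts as [20, 1, 9, 5, 18, 7] (length 6). The slice arr[0:4] covers indices [0, 1, 2, 3] with values [20, 1, 9, 5]. Replacing that slice with [88, 96] (different length) produces [88, 96, 18, 7].

[88, 96, 18, 7]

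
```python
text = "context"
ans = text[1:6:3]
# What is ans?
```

text has length 7. The slice text[1:6:3] selects indices [1, 4] (1->'o', 4->'e'), giving 'oe'.

'oe'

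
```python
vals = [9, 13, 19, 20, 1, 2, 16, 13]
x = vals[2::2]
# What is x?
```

vals has length 8. The slice vals[2::2] selects indices [2, 4, 6] (2->19, 4->1, 6->16), giving [19, 1, 16].

[19, 1, 16]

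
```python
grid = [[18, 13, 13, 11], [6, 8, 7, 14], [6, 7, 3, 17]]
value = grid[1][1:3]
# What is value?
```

grid[1] = [6, 8, 7, 14]. grid[1] has length 4. The slice grid[1][1:3] selects indices [1, 2] (1->8, 2->7), giving [8, 7].

[8, 7]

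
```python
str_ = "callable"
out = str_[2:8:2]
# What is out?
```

str_ has length 8. The slice str_[2:8:2] selects indices [2, 4, 6] (2->'l', 4->'a', 6->'l'), giving 'lal'.

'lal'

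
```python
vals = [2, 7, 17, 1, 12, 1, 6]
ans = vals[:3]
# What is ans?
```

vals has length 7. The slice vals[:3] selects indices [0, 1, 2] (0->2, 1->7, 2->17), giving [2, 7, 17].

[2, 7, 17]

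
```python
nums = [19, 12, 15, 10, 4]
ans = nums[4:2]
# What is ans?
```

nums has length 5. The slice nums[4:2] resolves to an empty index range, so the result is [].

[]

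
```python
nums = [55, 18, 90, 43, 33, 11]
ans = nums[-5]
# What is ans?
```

nums has length 6. Negative index -5 maps to positive index 6 + (-5) = 1. nums[1] = 18.

18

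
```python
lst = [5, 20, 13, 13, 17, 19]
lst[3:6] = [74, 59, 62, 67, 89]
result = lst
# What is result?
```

lst starts as [5, 20, 13, 13, 17, 19] (length 6). The slice lst[3:6] covers indices [3, 4, 5] with values [13, 17, 19]. Replacing that slice with [74, 59, 62, 67, 89] (different length) produces [5, 20, 13, 74, 59, 62, 67, 89].

[5, 20, 13, 74, 59, 62, 67, 89]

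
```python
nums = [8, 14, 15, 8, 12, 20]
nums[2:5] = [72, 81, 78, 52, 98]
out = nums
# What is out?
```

nums starts as [8, 14, 15, 8, 12, 20] (length 6). The slice nums[2:5] covers indices [2, 3, 4] with values [15, 8, 12]. Replacing that slice with [72, 81, 78, 52, 98] (different length) produces [8, 14, 72, 81, 78, 52, 98, 20].

[8, 14, 72, 81, 78, 52, 98, 20]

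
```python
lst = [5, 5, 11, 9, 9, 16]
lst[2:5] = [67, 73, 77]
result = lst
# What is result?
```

lst starts as [5, 5, 11, 9, 9, 16] (length 6). The slice lst[2:5] covers indices [2, 3, 4] with values [11, 9, 9]. Replacing that slice with [67, 73, 77] (same length) produces [5, 5, 67, 73, 77, 16].

[5, 5, 67, 73, 77, 16]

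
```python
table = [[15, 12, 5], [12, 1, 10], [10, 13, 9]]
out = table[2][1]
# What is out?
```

table[2] = [10, 13, 9]. Taking column 1 of that row yields 13.

13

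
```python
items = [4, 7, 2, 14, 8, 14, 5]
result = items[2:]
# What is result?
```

items has length 7. The slice items[2:] selects indices [2, 3, 4, 5, 6] (2->2, 3->14, 4->8, 5->14, 6->5), giving [2, 14, 8, 14, 5].

[2, 14, 8, 14, 5]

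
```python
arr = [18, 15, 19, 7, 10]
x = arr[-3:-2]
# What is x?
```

arr has length 5. The slice arr[-3:-2] selects indices [2] (2->19), giving [19].

[19]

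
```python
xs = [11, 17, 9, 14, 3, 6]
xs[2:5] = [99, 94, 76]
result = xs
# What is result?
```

xs starts as [11, 17, 9, 14, 3, 6] (length 6). The slice xs[2:5] covers indices [2, 3, 4] with values [9, 14, 3]. Replacing that slice with [99, 94, 76] (same length) produces [11, 17, 99, 94, 76, 6].

[11, 17, 99, 94, 76, 6]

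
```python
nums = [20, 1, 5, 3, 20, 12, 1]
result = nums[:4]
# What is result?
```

nums has length 7. The slice nums[:4] selects indices [0, 1, 2, 3] (0->20, 1->1, 2->5, 3->3), giving [20, 1, 5, 3].

[20, 1, 5, 3]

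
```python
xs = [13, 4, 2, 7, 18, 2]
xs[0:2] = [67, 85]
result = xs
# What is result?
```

xs starts as [13, 4, 2, 7, 18, 2] (length 6). The slice xs[0:2] covers indices [0, 1] with values [13, 4]. Replacing that slice with [67, 85] (same length) produces [67, 85, 2, 7, 18, 2].

[67, 85, 2, 7, 18, 2]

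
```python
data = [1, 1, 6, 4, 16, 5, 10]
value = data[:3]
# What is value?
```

data has length 7. The slice data[:3] selects indices [0, 1, 2] (0->1, 1->1, 2->6), giving [1, 1, 6].

[1, 1, 6]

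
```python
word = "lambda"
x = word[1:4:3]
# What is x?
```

word has length 6. The slice word[1:4:3] selects indices [1] (1->'a'), giving 'a'.

'a'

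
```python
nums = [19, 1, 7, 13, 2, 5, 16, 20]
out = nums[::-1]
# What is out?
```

nums has length 8. The slice nums[::-1] selects indices [7, 6, 5, 4, 3, 2, 1, 0] (7->20, 6->16, 5->5, 4->2, 3->13, 2->7, 1->1, 0->19), giving [20, 16, 5, 2, 13, 7, 1, 19].

[20, 16, 5, 2, 13, 7, 1, 19]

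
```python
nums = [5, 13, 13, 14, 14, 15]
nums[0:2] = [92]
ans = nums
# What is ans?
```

nums starts as [5, 13, 13, 14, 14, 15] (length 6). The slice nums[0:2] covers indices [0, 1] with values [5, 13]. Replacing that slice with [92] (different length) produces [92, 13, 14, 14, 15].

[92, 13, 14, 14, 15]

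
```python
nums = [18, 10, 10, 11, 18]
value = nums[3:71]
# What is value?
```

nums has length 5. The slice nums[3:71] selects indices [3, 4] (3->11, 4->18), giving [11, 18].

[11, 18]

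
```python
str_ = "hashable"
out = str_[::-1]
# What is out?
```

str_ has length 8. The slice str_[::-1] selects indices [7, 6, 5, 4, 3, 2, 1, 0] (7->'e', 6->'l', 5->'b', 4->'a', 3->'h', 2->'s', 1->'a', 0->'h'), giving 'elbahsah'.

'elbahsah'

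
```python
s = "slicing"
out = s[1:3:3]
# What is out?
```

s has length 7. The slice s[1:3:3] selects indices [1] (1->'l'), giving 'l'.

'l'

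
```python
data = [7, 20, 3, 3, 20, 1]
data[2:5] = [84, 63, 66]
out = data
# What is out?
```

data starts as [7, 20, 3, 3, 20, 1] (length 6). The slice data[2:5] covers indices [2, 3, 4] with values [3, 3, 20]. Replacing that slice with [84, 63, 66] (same length) produces [7, 20, 84, 63, 66, 1].

[7, 20, 84, 63, 66, 1]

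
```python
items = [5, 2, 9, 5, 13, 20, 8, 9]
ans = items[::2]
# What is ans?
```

items has length 8. The slice items[::2] selects indices [0, 2, 4, 6] (0->5, 2->9, 4->13, 6->8), giving [5, 9, 13, 8].

[5, 9, 13, 8]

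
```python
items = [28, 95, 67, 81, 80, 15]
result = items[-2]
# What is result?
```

items has length 6. Negative index -2 maps to positive index 6 + (-2) = 4. items[4] = 80.

80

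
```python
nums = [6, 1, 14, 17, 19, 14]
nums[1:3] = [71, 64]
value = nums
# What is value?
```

nums starts as [6, 1, 14, 17, 19, 14] (length 6). The slice nums[1:3] covers indices [1, 2] with values [1, 14]. Replacing that slice with [71, 64] (same length) produces [6, 71, 64, 17, 19, 14].

[6, 71, 64, 17, 19, 14]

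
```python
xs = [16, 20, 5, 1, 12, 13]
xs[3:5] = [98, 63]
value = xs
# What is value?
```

xs starts as [16, 20, 5, 1, 12, 13] (length 6). The slice xs[3:5] covers indices [3, 4] with values [1, 12]. Replacing that slice with [98, 63] (same length) produces [16, 20, 5, 98, 63, 13].

[16, 20, 5, 98, 63, 13]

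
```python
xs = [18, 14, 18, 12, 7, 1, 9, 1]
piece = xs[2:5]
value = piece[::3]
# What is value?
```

xs has length 8. The slice xs[2:5] selects indices [2, 3, 4] (2->18, 3->12, 4->7), giving [18, 12, 7]. So piece = [18, 12, 7]. piece has length 3. The slice piece[::3] selects indices [0] (0->18), giving [18].

[18]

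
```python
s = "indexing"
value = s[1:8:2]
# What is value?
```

s has length 8. The slice s[1:8:2] selects indices [1, 3, 5, 7] (1->'n', 3->'e', 5->'i', 7->'g'), giving 'neig'.

'neig'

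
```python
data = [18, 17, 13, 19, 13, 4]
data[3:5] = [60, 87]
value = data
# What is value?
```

data starts as [18, 17, 13, 19, 13, 4] (length 6). The slice data[3:5] covers indices [3, 4] with values [19, 13]. Replacing that slice with [60, 87] (same length) produces [18, 17, 13, 60, 87, 4].

[18, 17, 13, 60, 87, 4]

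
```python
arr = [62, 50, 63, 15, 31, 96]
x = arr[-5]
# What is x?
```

arr has length 6. Negative index -5 maps to positive index 6 + (-5) = 1. arr[1] = 50.

50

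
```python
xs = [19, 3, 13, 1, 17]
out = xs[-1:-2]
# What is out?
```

xs has length 5. The slice xs[-1:-2] resolves to an empty index range, so the result is [].

[]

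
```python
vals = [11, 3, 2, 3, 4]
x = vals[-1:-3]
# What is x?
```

vals has length 5. The slice vals[-1:-3] resolves to an empty index range, so the result is [].

[]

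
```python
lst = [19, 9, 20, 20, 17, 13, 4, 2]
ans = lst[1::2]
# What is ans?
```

lst has length 8. The slice lst[1::2] selects indices [1, 3, 5, 7] (1->9, 3->20, 5->13, 7->2), giving [9, 20, 13, 2].

[9, 20, 13, 2]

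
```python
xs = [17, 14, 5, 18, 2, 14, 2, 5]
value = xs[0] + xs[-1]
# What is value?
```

xs has length 8. xs[0] = 17.
xs has length 8. Negative index -1 maps to positive index 8 + (-1) = 7. xs[7] = 5.
Sum: 17 + 5 = 22.

22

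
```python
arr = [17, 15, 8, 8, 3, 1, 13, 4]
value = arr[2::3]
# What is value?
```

arr has length 8. The slice arr[2::3] selects indices [2, 5] (2->8, 5->1), giving [8, 1].

[8, 1]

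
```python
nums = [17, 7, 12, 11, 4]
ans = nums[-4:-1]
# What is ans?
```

nums has length 5. The slice nums[-4:-1] selects indices [1, 2, 3] (1->7, 2->12, 3->11), giving [7, 12, 11].

[7, 12, 11]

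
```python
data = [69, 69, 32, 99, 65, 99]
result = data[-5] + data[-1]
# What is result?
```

data has length 6. Negative index -5 maps to positive index 6 + (-5) = 1. data[1] = 69.
data has length 6. Negative index -1 maps to positive index 6 + (-1) = 5. data[5] = 99.
Sum: 69 + 99 = 168.

168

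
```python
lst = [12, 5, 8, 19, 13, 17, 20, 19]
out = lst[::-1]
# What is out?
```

lst has length 8. The slice lst[::-1] selects indices [7, 6, 5, 4, 3, 2, 1, 0] (7->19, 6->20, 5->17, 4->13, 3->19, 2->8, 1->5, 0->12), giving [19, 20, 17, 13, 19, 8, 5, 12].

[19, 20, 17, 13, 19, 8, 5, 12]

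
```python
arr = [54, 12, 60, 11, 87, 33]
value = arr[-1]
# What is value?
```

arr has length 6. Negative index -1 maps to positive index 6 + (-1) = 5. arr[5] = 33.

33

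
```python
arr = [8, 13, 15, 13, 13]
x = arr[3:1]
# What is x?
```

arr has length 5. The slice arr[3:1] resolves to an empty index range, so the result is [].

[]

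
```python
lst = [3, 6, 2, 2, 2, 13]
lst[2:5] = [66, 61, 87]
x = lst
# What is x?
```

lst starts as [3, 6, 2, 2, 2, 13] (length 6). The slice lst[2:5] covers indices [2, 3, 4] with values [2, 2, 2]. Replacing that slice with [66, 61, 87] (same length) produces [3, 6, 66, 61, 87, 13].

[3, 6, 66, 61, 87, 13]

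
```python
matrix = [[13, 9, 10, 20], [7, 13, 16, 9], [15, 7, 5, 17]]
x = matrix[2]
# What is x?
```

matrix has 3 rows. Row 2 is [15, 7, 5, 17].

[15, 7, 5, 17]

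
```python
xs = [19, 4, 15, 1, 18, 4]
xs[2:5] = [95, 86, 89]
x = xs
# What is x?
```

xs starts as [19, 4, 15, 1, 18, 4] (length 6). The slice xs[2:5] covers indices [2, 3, 4] with values [15, 1, 18]. Replacing that slice with [95, 86, 89] (same length) produces [19, 4, 95, 86, 89, 4].

[19, 4, 95, 86, 89, 4]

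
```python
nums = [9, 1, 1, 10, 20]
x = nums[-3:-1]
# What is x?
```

nums has length 5. The slice nums[-3:-1] selects indices [2, 3] (2->1, 3->10), giving [1, 10].

[1, 10]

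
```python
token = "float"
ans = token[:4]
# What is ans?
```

token has length 5. The slice token[:4] selects indices [0, 1, 2, 3] (0->'f', 1->'l', 2->'o', 3->'a'), giving 'floa'.

'floa'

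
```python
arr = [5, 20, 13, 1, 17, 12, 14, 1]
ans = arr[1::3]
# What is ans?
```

arr has length 8. The slice arr[1::3] selects indices [1, 4, 7] (1->20, 4->17, 7->1), giving [20, 17, 1].

[20, 17, 1]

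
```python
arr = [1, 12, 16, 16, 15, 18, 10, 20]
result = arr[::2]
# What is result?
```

arr has length 8. The slice arr[::2] selects indices [0, 2, 4, 6] (0->1, 2->16, 4->15, 6->10), giving [1, 16, 15, 10].

[1, 16, 15, 10]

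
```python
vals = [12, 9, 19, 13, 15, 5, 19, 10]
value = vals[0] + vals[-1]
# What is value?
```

vals has length 8. vals[0] = 12.
vals has length 8. Negative index -1 maps to positive index 8 + (-1) = 7. vals[7] = 10.
Sum: 12 + 10 = 22.

22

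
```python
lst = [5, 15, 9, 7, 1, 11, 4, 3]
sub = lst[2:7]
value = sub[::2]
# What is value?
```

lst has length 8. The slice lst[2:7] selects indices [2, 3, 4, 5, 6] (2->9, 3->7, 4->1, 5->11, 6->4), giving [9, 7, 1, 11, 4]. So sub = [9, 7, 1, 11, 4]. sub has length 5. The slice sub[::2] selects indices [0, 2, 4] (0->9, 2->1, 4->4), giving [9, 1, 4].

[9, 1, 4]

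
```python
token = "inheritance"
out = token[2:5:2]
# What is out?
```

token has length 11. The slice token[2:5:2] selects indices [2, 4] (2->'h', 4->'r'), giving 'hr'.

'hr'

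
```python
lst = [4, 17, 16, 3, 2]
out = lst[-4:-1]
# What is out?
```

lst has length 5. The slice lst[-4:-1] selects indices [1, 2, 3] (1->17, 2->16, 3->3), giving [17, 16, 3].

[17, 16, 3]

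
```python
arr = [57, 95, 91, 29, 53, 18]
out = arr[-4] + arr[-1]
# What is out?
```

arr has length 6. Negative index -4 maps to positive index 6 + (-4) = 2. arr[2] = 91.
arr has length 6. Negative index -1 maps to positive index 6 + (-1) = 5. arr[5] = 18.
Sum: 91 + 18 = 109.

109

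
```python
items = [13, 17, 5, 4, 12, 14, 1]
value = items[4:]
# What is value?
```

items has length 7. The slice items[4:] selects indices [4, 5, 6] (4->12, 5->14, 6->1), giving [12, 14, 1].

[12, 14, 1]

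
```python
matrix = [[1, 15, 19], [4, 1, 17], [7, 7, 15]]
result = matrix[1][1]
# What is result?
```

matrix[1] = [4, 1, 17]. Taking column 1 of that row yields 1.

1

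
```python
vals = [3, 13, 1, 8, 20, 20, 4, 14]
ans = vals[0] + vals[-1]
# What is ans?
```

vals has length 8. vals[0] = 3.
vals has length 8. Negative index -1 maps to positive index 8 + (-1) = 7. vals[7] = 14.
Sum: 3 + 14 = 17.

17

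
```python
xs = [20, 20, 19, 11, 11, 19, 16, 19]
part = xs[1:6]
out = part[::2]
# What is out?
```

xs has length 8. The slice xs[1:6] selects indices [1, 2, 3, 4, 5] (1->20, 2->19, 3->11, 4->11, 5->19), giving [20, 19, 11, 11, 19]. So part = [20, 19, 11, 11, 19]. part has length 5. The slice part[::2] selects indices [0, 2, 4] (0->20, 2->11, 4->19), giving [20, 11, 19].

[20, 11, 19]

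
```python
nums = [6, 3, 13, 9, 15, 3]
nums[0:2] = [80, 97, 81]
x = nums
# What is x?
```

nums starts as [6, 3, 13, 9, 15, 3] (length 6). The slice nums[0:2] covers indices [0, 1] with values [6, 3]. Replacing that slice with [80, 97, 81] (different length) produces [80, 97, 81, 13, 9, 15, 3].

[80, 97, 81, 13, 9, 15, 3]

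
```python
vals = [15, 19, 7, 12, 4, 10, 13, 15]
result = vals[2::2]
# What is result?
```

vals has length 8. The slice vals[2::2] selects indices [2, 4, 6] (2->7, 4->4, 6->13), giving [7, 4, 13].

[7, 4, 13]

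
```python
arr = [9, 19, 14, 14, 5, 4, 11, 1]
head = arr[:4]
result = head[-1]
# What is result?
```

arr has length 8. The slice arr[:4] selects indices [0, 1, 2, 3] (0->9, 1->19, 2->14, 3->14), giving [9, 19, 14, 14]. So head = [9, 19, 14, 14]. Then head[-1] = 14.

14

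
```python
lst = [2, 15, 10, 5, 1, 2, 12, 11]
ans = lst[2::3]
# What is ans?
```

lst has length 8. The slice lst[2::3] selects indices [2, 5] (2->10, 5->2), giving [10, 2].

[10, 2]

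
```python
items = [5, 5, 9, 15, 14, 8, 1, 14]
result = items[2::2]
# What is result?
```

items has length 8. The slice items[2::2] selects indices [2, 4, 6] (2->9, 4->14, 6->1), giving [9, 14, 1].

[9, 14, 1]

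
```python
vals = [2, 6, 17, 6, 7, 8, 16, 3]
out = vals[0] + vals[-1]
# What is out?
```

vals has length 8. vals[0] = 2.
vals has length 8. Negative index -1 maps to positive index 8 + (-1) = 7. vals[7] = 3.
Sum: 2 + 3 = 5.

5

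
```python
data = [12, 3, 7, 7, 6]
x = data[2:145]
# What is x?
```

data has length 5. The slice data[2:145] selects indices [2, 3, 4] (2->7, 3->7, 4->6), giving [7, 7, 6].

[7, 7, 6]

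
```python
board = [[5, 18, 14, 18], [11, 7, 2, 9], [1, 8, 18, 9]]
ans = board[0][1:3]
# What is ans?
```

board[0] = [5, 18, 14, 18]. board[0] has length 4. The slice board[0][1:3] selects indices [1, 2] (1->18, 2->14), giving [18, 14].

[18, 14]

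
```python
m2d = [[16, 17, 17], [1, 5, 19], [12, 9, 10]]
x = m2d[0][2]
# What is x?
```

m2d[0] = [16, 17, 17]. Taking column 2 of that row yields 17.

17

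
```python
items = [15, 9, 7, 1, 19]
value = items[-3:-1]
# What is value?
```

items has length 5. The slice items[-3:-1] selects indices [2, 3] (2->7, 3->1), giving [7, 1].

[7, 1]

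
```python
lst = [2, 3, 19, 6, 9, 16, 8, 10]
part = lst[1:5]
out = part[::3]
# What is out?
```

lst has length 8. The slice lst[1:5] selects indices [1, 2, 3, 4] (1->3, 2->19, 3->6, 4->9), giving [3, 19, 6, 9]. So part = [3, 19, 6, 9]. part has length 4. The slice part[::3] selects indices [0, 3] (0->3, 3->9), giving [3, 9].

[3, 9]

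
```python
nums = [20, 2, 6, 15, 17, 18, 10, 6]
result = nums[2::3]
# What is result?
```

nums has length 8. The slice nums[2::3] selects indices [2, 5] (2->6, 5->18), giving [6, 18].

[6, 18]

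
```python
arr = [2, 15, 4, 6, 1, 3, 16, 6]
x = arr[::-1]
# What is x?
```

arr has length 8. The slice arr[::-1] selects indices [7, 6, 5, 4, 3, 2, 1, 0] (7->6, 6->16, 5->3, 4->1, 3->6, 2->4, 1->15, 0->2), giving [6, 16, 3, 1, 6, 4, 15, 2].

[6, 16, 3, 1, 6, 4, 15, 2]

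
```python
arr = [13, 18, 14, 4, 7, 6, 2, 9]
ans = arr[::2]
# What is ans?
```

arr has length 8. The slice arr[::2] selects indices [0, 2, 4, 6] (0->13, 2->14, 4->7, 6->2), giving [13, 14, 7, 2].

[13, 14, 7, 2]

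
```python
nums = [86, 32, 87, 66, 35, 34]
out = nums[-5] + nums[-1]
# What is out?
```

nums has length 6. Negative index -5 maps to positive index 6 + (-5) = 1. nums[1] = 32.
nums has length 6. Negative index -1 maps to positive index 6 + (-1) = 5. nums[5] = 34.
Sum: 32 + 34 = 66.

66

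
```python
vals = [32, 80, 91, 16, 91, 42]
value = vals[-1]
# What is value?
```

vals has length 6. Negative index -1 maps to positive index 6 + (-1) = 5. vals[5] = 42.

42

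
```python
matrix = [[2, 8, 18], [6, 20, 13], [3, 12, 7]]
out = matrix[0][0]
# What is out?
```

matrix[0] = [2, 8, 18]. Taking column 0 of that row yields 2.

2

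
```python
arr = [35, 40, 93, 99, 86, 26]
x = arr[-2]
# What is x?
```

arr has length 6. Negative index -2 maps to positive index 6 + (-2) = 4. arr[4] = 86.

86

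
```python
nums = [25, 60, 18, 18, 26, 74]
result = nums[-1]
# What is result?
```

nums has length 6. Negative index -1 maps to positive index 6 + (-1) = 5. nums[5] = 74.

74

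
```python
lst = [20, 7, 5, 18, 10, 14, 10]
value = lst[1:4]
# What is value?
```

lst has length 7. The slice lst[1:4] selects indices [1, 2, 3] (1->7, 2->5, 3->18), giving [7, 5, 18].

[7, 5, 18]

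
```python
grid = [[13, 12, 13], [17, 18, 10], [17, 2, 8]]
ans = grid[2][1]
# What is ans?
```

grid[2] = [17, 2, 8]. Taking column 1 of that row yields 2.

2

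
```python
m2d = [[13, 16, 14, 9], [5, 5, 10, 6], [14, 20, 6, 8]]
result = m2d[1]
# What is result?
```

m2d has 3 rows. Row 1 is [5, 5, 10, 6].

[5, 5, 10, 6]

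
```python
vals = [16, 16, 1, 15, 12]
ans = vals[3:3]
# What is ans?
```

vals has length 5. The slice vals[3:3] resolves to an empty index range, so the result is [].

[]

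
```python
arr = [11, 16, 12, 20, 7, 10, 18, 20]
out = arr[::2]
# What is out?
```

arr has length 8. The slice arr[::2] selects indices [0, 2, 4, 6] (0->11, 2->12, 4->7, 6->18), giving [11, 12, 7, 18].

[11, 12, 7, 18]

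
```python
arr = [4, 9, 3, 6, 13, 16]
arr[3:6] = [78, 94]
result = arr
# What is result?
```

arr starts as [4, 9, 3, 6, 13, 16] (length 6). The slice arr[3:6] covers indices [3, 4, 5] with values [6, 13, 16]. Replacing that slice with [78, 94] (different length) produces [4, 9, 3, 78, 94].

[4, 9, 3, 78, 94]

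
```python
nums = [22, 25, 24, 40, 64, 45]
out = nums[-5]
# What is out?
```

nums has length 6. Negative index -5 maps to positive index 6 + (-5) = 1. nums[1] = 25.

25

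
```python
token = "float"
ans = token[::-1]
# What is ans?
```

token has length 5. The slice token[::-1] selects indices [4, 3, 2, 1, 0] (4->'t', 3->'a', 2->'o', 1->'l', 0->'f'), giving 'taolf'.

'taolf'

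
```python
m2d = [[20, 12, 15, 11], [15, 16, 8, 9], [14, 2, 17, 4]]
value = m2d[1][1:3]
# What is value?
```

m2d[1] = [15, 16, 8, 9]. m2d[1] has length 4. The slice m2d[1][1:3] selects indices [1, 2] (1->16, 2->8), giving [16, 8].

[16, 8]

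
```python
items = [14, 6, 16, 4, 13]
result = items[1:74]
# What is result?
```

items has length 5. The slice items[1:74] selects indices [1, 2, 3, 4] (1->6, 2->16, 3->4, 4->13), giving [6, 16, 4, 13].

[6, 16, 4, 13]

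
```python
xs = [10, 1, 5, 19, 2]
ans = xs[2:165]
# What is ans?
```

xs has length 5. The slice xs[2:165] selects indices [2, 3, 4] (2->5, 3->19, 4->2), giving [5, 19, 2].

[5, 19, 2]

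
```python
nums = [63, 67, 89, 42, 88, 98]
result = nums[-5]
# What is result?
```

nums has length 6. Negative index -5 maps to positive index 6 + (-5) = 1. nums[1] = 67.

67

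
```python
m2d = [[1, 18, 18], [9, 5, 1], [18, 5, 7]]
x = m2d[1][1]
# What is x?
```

m2d[1] = [9, 5, 1]. Taking column 1 of that row yields 5.

5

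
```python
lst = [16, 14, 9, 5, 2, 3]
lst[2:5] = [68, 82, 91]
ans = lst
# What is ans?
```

lst starts as [16, 14, 9, 5, 2, 3] (length 6). The slice lst[2:5] covers indices [2, 3, 4] with values [9, 5, 2]. Replacing that slice with [68, 82, 91] (same length) produces [16, 14, 68, 82, 91, 3].

[16, 14, 68, 82, 91, 3]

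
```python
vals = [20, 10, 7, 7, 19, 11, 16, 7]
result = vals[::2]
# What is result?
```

vals has length 8. The slice vals[::2] selects indices [0, 2, 4, 6] (0->20, 2->7, 4->19, 6->16), giving [20, 7, 19, 16].

[20, 7, 19, 16]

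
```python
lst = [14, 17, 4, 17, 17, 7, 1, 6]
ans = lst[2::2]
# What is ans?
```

lst has length 8. The slice lst[2::2] selects indices [2, 4, 6] (2->4, 4->17, 6->1), giving [4, 17, 1].

[4, 17, 1]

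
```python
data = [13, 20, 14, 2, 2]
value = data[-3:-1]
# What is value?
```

data has length 5. The slice data[-3:-1] selects indices [2, 3] (2->14, 3->2), giving [14, 2].

[14, 2]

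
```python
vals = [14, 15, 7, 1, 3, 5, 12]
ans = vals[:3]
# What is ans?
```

vals has length 7. The slice vals[:3] selects indices [0, 1, 2] (0->14, 1->15, 2->7), giving [14, 15, 7].

[14, 15, 7]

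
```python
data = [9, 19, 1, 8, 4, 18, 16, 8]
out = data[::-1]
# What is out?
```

data has length 8. The slice data[::-1] selects indices [7, 6, 5, 4, 3, 2, 1, 0] (7->8, 6->16, 5->18, 4->4, 3->8, 2->1, 1->19, 0->9), giving [8, 16, 18, 4, 8, 1, 19, 9].

[8, 16, 18, 4, 8, 1, 19, 9]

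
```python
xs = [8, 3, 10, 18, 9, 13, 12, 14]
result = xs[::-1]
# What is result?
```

xs has length 8. The slice xs[::-1] selects indices [7, 6, 5, 4, 3, 2, 1, 0] (7->14, 6->12, 5->13, 4->9, 3->18, 2->10, 1->3, 0->8), giving [14, 12, 13, 9, 18, 10, 3, 8].

[14, 12, 13, 9, 18, 10, 3, 8]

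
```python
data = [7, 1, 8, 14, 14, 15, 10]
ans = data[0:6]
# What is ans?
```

data has length 7. The slice data[0:6] selects indices [0, 1, 2, 3, 4, 5] (0->7, 1->1, 2->8, 3->14, 4->14, 5->15), giving [7, 1, 8, 14, 14, 15].

[7, 1, 8, 14, 14, 15]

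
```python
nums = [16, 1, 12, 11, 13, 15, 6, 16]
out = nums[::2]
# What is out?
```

nums has length 8. The slice nums[::2] selects indices [0, 2, 4, 6] (0->16, 2->12, 4->13, 6->6), giving [16, 12, 13, 6].

[16, 12, 13, 6]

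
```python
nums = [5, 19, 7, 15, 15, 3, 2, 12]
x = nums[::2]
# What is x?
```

nums has length 8. The slice nums[::2] selects indices [0, 2, 4, 6] (0->5, 2->7, 4->15, 6->2), giving [5, 7, 15, 2].

[5, 7, 15, 2]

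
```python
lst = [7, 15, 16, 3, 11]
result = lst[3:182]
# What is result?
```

lst has length 5. The slice lst[3:182] selects indices [3, 4] (3->3, 4->11), giving [3, 11].

[3, 11]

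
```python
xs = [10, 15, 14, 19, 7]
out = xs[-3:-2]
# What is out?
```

xs has length 5. The slice xs[-3:-2] selects indices [2] (2->14), giving [14].

[14]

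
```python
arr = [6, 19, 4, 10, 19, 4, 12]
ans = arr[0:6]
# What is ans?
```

arr has length 7. The slice arr[0:6] selects indices [0, 1, 2, 3, 4, 5] (0->6, 1->19, 2->4, 3->10, 4->19, 5->4), giving [6, 19, 4, 10, 19, 4].

[6, 19, 4, 10, 19, 4]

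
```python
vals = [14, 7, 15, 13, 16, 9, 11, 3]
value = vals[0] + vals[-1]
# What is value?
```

vals has length 8. vals[0] = 14.
vals has length 8. Negative index -1 maps to positive index 8 + (-1) = 7. vals[7] = 3.
Sum: 14 + 3 = 17.

17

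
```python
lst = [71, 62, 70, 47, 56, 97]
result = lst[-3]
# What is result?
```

lst has length 6. Negative index -3 maps to positive index 6 + (-3) = 3. lst[3] = 47.

47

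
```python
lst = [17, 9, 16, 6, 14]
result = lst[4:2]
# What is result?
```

lst has length 5. The slice lst[4:2] resolves to an empty index range, so the result is [].

[]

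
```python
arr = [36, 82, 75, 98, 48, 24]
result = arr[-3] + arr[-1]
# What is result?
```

arr has length 6. Negative index -3 maps to positive index 6 + (-3) = 3. arr[3] = 98.
arr has length 6. Negative index -1 maps to positive index 6 + (-1) = 5. arr[5] = 24.
Sum: 98 + 24 = 122.

122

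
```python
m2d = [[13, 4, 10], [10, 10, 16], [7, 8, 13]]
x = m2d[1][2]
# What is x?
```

m2d[1] = [10, 10, 16]. Taking column 2 of that row yields 16.

16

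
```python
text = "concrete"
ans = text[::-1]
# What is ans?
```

text has length 8. The slice text[::-1] selects indices [7, 6, 5, 4, 3, 2, 1, 0] (7->'e', 6->'t', 5->'e', 4->'r', 3->'c', 2->'n', 1->'o', 0->'c'), giving 'etercnoc'.

'etercnoc'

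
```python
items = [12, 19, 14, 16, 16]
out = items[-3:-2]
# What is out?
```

items has length 5. The slice items[-3:-2] selects indices [2] (2->14), giving [14].

[14]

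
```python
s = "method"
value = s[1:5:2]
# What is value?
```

s has length 6. The slice s[1:5:2] selects indices [1, 3] (1->'e', 3->'h'), giving 'eh'.

'eh'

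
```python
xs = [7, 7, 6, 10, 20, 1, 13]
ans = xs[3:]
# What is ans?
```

xs has length 7. The slice xs[3:] selects indices [3, 4, 5, 6] (3->10, 4->20, 5->1, 6->13), giving [10, 20, 1, 13].

[10, 20, 1, 13]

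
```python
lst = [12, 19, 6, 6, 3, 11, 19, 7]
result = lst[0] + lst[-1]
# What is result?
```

lst has length 8. lst[0] = 12.
lst has length 8. Negative index -1 maps to positive index 8 + (-1) = 7. lst[7] = 7.
Sum: 12 + 7 = 19.

19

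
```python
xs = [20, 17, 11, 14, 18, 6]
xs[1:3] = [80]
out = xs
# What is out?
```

xs starts as [20, 17, 11, 14, 18, 6] (length 6). The slice xs[1:3] covers indices [1, 2] with values [17, 11]. Replacing that slice with [80] (different length) produces [20, 80, 14, 18, 6].

[20, 80, 14, 18, 6]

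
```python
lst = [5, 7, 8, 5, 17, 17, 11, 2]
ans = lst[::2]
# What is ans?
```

lst has length 8. The slice lst[::2] selects indices [0, 2, 4, 6] (0->5, 2->8, 4->17, 6->11), giving [5, 8, 17, 11].

[5, 8, 17, 11]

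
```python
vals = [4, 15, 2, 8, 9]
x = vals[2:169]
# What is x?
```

vals has length 5. The slice vals[2:169] selects indices [2, 3, 4] (2->2, 3->8, 4->9), giving [2, 8, 9].

[2, 8, 9]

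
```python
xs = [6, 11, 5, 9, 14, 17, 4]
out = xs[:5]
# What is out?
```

xs has length 7. The slice xs[:5] selects indices [0, 1, 2, 3, 4] (0->6, 1->11, 2->5, 3->9, 4->14), giving [6, 11, 5, 9, 14].

[6, 11, 5, 9, 14]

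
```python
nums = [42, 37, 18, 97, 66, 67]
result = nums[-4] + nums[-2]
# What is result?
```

nums has length 6. Negative index -4 maps to positive index 6 + (-4) = 2. nums[2] = 18.
nums has length 6. Negative index -2 maps to positive index 6 + (-2) = 4. nums[4] = 66.
Sum: 18 + 66 = 84.

84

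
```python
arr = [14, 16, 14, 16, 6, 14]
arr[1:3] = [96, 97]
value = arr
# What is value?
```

arr starts as [14, 16, 14, 16, 6, 14] (length 6). The slice arr[1:3] covers indices [1, 2] with values [16, 14]. Replacing that slice with [96, 97] (same length) produces [14, 96, 97, 16, 6, 14].

[14, 96, 97, 16, 6, 14]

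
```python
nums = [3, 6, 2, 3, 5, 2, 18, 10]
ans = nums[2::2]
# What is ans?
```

nums has length 8. The slice nums[2::2] selects indices [2, 4, 6] (2->2, 4->5, 6->18), giving [2, 5, 18].

[2, 5, 18]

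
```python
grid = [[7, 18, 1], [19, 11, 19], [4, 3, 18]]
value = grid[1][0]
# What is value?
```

grid[1] = [19, 11, 19]. Taking column 0 of that row yields 19.

19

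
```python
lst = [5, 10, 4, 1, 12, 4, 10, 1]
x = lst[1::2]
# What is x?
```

lst has length 8. The slice lst[1::2] selects indices [1, 3, 5, 7] (1->10, 3->1, 5->4, 7->1), giving [10, 1, 4, 1].

[10, 1, 4, 1]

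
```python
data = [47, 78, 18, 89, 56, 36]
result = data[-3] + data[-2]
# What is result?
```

data has length 6. Negative index -3 maps to positive index 6 + (-3) = 3. data[3] = 89.
data has length 6. Negative index -2 maps to positive index 6 + (-2) = 4. data[4] = 56.
Sum: 89 + 56 = 145.

145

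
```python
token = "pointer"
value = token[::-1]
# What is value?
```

token has length 7. The slice token[::-1] selects indices [6, 5, 4, 3, 2, 1, 0] (6->'r', 5->'e', 4->'t', 3->'n', 2->'i', 1->'o', 0->'p'), giving 'retniop'.

'retniop'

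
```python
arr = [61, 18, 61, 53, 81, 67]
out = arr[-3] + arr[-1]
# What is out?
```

arr has length 6. Negative index -3 maps to positive index 6 + (-3) = 3. arr[3] = 53.
arr has length 6. Negative index -1 maps to positive index 6 + (-1) = 5. arr[5] = 67.
Sum: 53 + 67 = 120.

120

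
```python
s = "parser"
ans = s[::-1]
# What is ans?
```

s has length 6. The slice s[::-1] selects indices [5, 4, 3, 2, 1, 0] (5->'r', 4->'e', 3->'s', 2->'r', 1->'a', 0->'p'), giving 'resrap'.

'resrap'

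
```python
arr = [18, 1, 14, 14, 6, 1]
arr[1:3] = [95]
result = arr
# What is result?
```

arr starts as [18, 1, 14, 14, 6, 1] (length 6). The slice arr[1:3] covers indices [1, 2] with values [1, 14]. Replacing that slice with [95] (different length) produces [18, 95, 14, 6, 1].

[18, 95, 14, 6, 1]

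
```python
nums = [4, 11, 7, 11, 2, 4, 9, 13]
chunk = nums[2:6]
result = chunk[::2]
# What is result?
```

nums has length 8. The slice nums[2:6] selects indices [2, 3, 4, 5] (2->7, 3->11, 4->2, 5->4), giving [7, 11, 2, 4]. So chunk = [7, 11, 2, 4]. chunk has length 4. The slice chunk[::2] selects indices [0, 2] (0->7, 2->2), giving [7, 2].

[7, 2]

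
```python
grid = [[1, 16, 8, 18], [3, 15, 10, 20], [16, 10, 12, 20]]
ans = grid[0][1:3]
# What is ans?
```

grid[0] = [1, 16, 8, 18]. grid[0] has length 4. The slice grid[0][1:3] selects indices [1, 2] (1->16, 2->8), giving [16, 8].

[16, 8]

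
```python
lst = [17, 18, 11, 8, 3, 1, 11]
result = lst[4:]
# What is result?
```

lst has length 7. The slice lst[4:] selects indices [4, 5, 6] (4->3, 5->1, 6->11), giving [3, 1, 11].

[3, 1, 11]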